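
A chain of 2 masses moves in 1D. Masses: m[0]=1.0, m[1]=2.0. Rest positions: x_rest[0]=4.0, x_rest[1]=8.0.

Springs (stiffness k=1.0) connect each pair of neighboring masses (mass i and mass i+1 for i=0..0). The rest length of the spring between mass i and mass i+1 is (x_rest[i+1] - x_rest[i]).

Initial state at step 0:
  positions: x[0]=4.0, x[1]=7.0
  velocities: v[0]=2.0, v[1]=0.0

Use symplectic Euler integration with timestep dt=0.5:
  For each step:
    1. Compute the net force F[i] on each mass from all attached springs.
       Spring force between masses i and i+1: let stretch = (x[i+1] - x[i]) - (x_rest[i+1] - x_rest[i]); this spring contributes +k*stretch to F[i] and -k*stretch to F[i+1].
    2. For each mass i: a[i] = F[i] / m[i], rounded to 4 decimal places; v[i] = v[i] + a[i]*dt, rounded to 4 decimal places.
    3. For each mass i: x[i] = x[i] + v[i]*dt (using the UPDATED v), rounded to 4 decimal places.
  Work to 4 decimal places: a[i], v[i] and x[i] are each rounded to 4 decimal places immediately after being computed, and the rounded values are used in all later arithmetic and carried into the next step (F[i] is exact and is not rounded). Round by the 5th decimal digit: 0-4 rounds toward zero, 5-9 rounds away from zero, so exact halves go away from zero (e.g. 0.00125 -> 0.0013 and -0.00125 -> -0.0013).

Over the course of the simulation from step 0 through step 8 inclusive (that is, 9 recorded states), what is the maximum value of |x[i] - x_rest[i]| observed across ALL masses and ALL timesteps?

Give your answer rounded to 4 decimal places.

Answer: 2.3609

Derivation:
Step 0: x=[4.0000 7.0000] v=[2.0000 0.0000]
Step 1: x=[4.7500 7.1250] v=[1.5000 0.2500]
Step 2: x=[5.0938 7.4532] v=[0.6875 0.6563]
Step 3: x=[5.0274 7.9865] v=[-0.1328 1.0665]
Step 4: x=[4.7008 8.6499] v=[-0.6533 1.3268]
Step 5: x=[4.3614 9.3197] v=[-0.6788 1.3396]
Step 6: x=[4.2616 9.8697] v=[-0.1997 1.1000]
Step 7: x=[4.5638 10.2187] v=[0.6044 0.6980]
Step 8: x=[5.2798 10.3609] v=[1.4319 0.2843]
Max displacement = 2.3609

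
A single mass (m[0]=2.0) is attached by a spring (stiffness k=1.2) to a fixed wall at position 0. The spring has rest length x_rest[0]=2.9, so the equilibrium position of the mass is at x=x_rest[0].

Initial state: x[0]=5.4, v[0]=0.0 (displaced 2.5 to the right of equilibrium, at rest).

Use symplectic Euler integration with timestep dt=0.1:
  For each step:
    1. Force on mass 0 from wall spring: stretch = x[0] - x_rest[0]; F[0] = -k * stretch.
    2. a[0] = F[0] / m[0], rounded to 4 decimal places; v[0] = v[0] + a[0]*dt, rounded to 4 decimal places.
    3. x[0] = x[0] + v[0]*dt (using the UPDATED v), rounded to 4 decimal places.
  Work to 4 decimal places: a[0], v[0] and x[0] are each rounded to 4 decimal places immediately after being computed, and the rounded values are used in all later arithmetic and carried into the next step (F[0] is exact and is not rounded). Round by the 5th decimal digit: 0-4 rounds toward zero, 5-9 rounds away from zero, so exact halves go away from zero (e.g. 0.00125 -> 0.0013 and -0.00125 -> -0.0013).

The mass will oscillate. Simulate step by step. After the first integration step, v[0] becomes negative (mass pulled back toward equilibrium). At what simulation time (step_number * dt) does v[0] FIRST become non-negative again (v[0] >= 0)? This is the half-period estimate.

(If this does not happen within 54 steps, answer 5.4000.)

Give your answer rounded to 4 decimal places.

Step 0: x=[5.4000] v=[0.0000]
Step 1: x=[5.3850] v=[-0.1500]
Step 2: x=[5.3551] v=[-0.2991]
Step 3: x=[5.3105] v=[-0.4464]
Step 4: x=[5.2514] v=[-0.5910]
Step 5: x=[5.1782] v=[-0.7321]
Step 6: x=[5.0913] v=[-0.8688]
Step 7: x=[4.9913] v=[-1.0003]
Step 8: x=[4.8787] v=[-1.1258]
Step 9: x=[4.7543] v=[-1.2445]
Step 10: x=[4.6187] v=[-1.3558]
Step 11: x=[4.4728] v=[-1.4589]
Step 12: x=[4.3175] v=[-1.5533]
Step 13: x=[4.1537] v=[-1.6384]
Step 14: x=[3.9823] v=[-1.7136]
Step 15: x=[3.8045] v=[-1.7785]
Step 16: x=[3.6212] v=[-1.8328]
Step 17: x=[3.4336] v=[-1.8761]
Step 18: x=[3.2428] v=[-1.9081]
Step 19: x=[3.0499] v=[-1.9287]
Step 20: x=[2.8561] v=[-1.9377]
Step 21: x=[2.6626] v=[-1.9351]
Step 22: x=[2.4705] v=[-1.9209]
Step 23: x=[2.2810] v=[-1.8951]
Step 24: x=[2.0952] v=[-1.8580]
Step 25: x=[1.9142] v=[-1.8097]
Step 26: x=[1.7391] v=[-1.7506]
Step 27: x=[1.5710] v=[-1.6810]
Step 28: x=[1.4109] v=[-1.6013]
Step 29: x=[1.2597] v=[-1.5120]
Step 30: x=[1.1183] v=[-1.4136]
Step 31: x=[0.9876] v=[-1.3067]
Step 32: x=[0.8684] v=[-1.1920]
Step 33: x=[0.7614] v=[-1.0701]
Step 34: x=[0.6672] v=[-0.9418]
Step 35: x=[0.5864] v=[-0.8078]
Step 36: x=[0.5195] v=[-0.6690]
Step 37: x=[0.4669] v=[-0.5262]
Step 38: x=[0.4289] v=[-0.3802]
Step 39: x=[0.4057] v=[-0.2319]
Step 40: x=[0.3975] v=[-0.0822]
Step 41: x=[0.4043] v=[0.0680]
First v>=0 after going negative at step 41, time=4.1000

Answer: 4.1000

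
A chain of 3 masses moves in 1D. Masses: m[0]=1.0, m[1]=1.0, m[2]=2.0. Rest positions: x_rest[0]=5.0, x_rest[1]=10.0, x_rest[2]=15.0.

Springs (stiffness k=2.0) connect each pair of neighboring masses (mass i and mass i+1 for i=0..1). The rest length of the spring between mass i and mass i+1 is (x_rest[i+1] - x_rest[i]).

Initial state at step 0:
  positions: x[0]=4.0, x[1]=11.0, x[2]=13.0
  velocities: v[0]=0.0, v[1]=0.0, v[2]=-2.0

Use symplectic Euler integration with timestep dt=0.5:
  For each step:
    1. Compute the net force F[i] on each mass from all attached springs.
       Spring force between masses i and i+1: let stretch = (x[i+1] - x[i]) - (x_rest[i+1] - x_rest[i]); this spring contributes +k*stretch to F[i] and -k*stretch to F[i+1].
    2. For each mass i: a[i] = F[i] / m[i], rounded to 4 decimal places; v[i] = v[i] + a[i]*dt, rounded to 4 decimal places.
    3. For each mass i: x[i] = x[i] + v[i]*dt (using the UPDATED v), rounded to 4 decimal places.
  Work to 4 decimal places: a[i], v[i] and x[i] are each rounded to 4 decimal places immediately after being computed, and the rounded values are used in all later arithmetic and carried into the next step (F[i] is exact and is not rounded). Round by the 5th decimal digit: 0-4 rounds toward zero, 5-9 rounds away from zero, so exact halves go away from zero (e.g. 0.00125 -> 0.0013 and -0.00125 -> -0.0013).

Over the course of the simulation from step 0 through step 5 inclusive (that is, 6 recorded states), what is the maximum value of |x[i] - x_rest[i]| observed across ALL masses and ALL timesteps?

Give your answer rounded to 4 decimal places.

Step 0: x=[4.0000 11.0000 13.0000] v=[0.0000 0.0000 -2.0000]
Step 1: x=[5.0000 8.5000 12.7500] v=[2.0000 -5.0000 -0.5000]
Step 2: x=[5.2500 6.3750 12.6875] v=[0.5000 -4.2500 -0.1250]
Step 3: x=[3.5625 6.8438 12.2969] v=[-3.3750 0.9375 -0.7813]
Step 4: x=[1.0157 8.3985 11.7930] v=[-5.0937 3.1093 -1.0079]
Step 5: x=[-0.3398 7.9590 11.6904] v=[-2.7109 -0.8790 -0.2052]
Max displacement = 5.3398

Answer: 5.3398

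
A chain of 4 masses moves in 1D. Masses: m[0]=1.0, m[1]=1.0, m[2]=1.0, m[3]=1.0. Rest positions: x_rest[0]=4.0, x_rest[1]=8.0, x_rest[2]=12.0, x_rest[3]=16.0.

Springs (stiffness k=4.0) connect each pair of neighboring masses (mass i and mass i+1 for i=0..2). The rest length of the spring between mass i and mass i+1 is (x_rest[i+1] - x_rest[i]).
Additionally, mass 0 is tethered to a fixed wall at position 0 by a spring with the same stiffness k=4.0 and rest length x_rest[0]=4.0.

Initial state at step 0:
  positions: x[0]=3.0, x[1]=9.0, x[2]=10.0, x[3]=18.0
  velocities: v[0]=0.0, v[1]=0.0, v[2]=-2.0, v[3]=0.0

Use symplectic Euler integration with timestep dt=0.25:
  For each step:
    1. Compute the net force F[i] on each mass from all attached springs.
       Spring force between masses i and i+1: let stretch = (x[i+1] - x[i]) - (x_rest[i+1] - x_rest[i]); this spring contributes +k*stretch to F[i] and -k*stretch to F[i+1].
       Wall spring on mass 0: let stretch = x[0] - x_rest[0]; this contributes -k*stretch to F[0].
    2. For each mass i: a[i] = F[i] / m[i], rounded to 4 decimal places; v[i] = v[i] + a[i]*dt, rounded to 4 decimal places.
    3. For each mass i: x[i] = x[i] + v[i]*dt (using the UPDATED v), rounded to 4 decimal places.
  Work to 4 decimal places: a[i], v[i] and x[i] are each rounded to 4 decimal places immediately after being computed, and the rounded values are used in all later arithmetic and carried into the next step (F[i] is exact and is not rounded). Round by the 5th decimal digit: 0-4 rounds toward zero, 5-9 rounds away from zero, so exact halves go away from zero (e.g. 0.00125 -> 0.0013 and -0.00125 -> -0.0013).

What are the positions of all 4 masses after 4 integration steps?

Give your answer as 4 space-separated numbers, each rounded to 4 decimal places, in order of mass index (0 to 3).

Answer: 4.0235 7.5821 12.8594 14.2695

Derivation:
Step 0: x=[3.0000 9.0000 10.0000 18.0000] v=[0.0000 0.0000 -2.0000 0.0000]
Step 1: x=[3.7500 7.7500 11.2500 17.0000] v=[3.0000 -5.0000 5.0000 -4.0000]
Step 2: x=[4.5625 6.3750 13.0625 15.5625] v=[3.2500 -5.5000 7.2500 -5.7500]
Step 3: x=[4.6875 6.2188 13.8281 14.5000] v=[0.5000 -0.6250 3.0625 -4.2500]
Step 4: x=[4.0235 7.5821 12.8594 14.2695] v=[-2.6562 5.4530 -3.8749 -0.9219]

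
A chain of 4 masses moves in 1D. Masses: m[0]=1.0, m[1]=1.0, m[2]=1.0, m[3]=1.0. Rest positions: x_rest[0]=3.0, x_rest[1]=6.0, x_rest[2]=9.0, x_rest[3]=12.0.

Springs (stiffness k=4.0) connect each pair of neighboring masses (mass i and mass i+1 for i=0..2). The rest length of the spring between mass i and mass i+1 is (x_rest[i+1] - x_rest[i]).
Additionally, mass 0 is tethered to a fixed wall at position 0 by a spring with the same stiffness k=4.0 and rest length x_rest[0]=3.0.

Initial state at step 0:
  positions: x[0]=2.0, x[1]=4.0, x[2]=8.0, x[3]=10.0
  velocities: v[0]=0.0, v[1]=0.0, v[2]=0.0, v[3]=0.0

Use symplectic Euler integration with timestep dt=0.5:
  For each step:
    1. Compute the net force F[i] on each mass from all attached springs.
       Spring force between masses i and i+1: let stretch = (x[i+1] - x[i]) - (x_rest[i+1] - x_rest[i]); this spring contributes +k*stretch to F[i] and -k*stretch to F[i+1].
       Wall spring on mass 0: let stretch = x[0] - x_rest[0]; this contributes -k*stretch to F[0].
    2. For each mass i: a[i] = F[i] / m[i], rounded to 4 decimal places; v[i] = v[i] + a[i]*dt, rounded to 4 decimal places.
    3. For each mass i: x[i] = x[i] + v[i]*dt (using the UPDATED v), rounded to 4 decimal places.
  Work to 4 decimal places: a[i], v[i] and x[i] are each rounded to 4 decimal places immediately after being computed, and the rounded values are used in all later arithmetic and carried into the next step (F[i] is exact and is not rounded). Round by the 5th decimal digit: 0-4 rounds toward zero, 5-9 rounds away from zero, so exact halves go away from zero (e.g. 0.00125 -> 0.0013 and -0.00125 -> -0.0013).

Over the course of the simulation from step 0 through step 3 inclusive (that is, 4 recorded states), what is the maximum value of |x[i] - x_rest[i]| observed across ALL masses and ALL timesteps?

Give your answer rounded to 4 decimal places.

Step 0: x=[2.0000 4.0000 8.0000 10.0000] v=[0.0000 0.0000 0.0000 0.0000]
Step 1: x=[2.0000 6.0000 6.0000 11.0000] v=[0.0000 4.0000 -4.0000 2.0000]
Step 2: x=[4.0000 4.0000 9.0000 10.0000] v=[4.0000 -4.0000 6.0000 -2.0000]
Step 3: x=[2.0000 7.0000 8.0000 11.0000] v=[-4.0000 6.0000 -2.0000 2.0000]
Max displacement = 3.0000

Answer: 3.0000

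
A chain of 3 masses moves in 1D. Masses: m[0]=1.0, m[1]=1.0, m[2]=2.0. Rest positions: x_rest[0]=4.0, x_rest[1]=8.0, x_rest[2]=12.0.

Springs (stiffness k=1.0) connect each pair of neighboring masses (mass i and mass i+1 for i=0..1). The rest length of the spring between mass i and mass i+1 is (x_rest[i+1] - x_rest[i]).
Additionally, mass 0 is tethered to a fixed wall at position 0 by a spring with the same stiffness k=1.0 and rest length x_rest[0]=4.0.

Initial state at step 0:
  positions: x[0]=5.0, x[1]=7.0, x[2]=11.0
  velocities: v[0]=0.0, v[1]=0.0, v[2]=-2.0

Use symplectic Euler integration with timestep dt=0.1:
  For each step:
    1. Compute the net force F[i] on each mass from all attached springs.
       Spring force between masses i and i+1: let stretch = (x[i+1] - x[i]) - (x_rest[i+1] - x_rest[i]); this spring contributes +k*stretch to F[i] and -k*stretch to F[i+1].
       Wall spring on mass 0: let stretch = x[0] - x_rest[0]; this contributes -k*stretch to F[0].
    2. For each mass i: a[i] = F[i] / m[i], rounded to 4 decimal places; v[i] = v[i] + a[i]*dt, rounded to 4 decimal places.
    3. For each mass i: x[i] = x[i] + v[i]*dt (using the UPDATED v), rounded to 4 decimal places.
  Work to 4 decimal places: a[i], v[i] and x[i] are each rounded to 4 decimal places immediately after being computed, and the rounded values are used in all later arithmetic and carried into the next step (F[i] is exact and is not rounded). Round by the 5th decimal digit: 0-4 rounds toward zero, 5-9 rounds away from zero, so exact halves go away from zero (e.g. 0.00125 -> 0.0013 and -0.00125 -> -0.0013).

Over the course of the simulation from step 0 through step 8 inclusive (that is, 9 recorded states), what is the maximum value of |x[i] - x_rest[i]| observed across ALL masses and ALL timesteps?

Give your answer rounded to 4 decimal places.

Step 0: x=[5.0000 7.0000 11.0000] v=[0.0000 0.0000 -2.0000]
Step 1: x=[4.9700 7.0200 10.8000] v=[-0.3000 0.2000 -2.0000]
Step 2: x=[4.9108 7.0573 10.6011] v=[-0.5920 0.3730 -1.9890]
Step 3: x=[4.8240 7.1086 10.4045] v=[-0.8684 0.5127 -1.9662]
Step 4: x=[4.7118 7.1700 10.2114] v=[-1.1223 0.6138 -1.9310]
Step 5: x=[4.5770 7.2372 10.0231] v=[-1.3477 0.6721 -1.8831]
Step 6: x=[4.4231 7.3057 9.8409] v=[-1.5394 0.6847 -1.8224]
Step 7: x=[4.2538 7.3707 9.6660] v=[-1.6935 0.6500 -1.7492]
Step 8: x=[4.0731 7.4275 9.4996] v=[-1.8072 0.5678 -1.6640]
Max displacement = 2.5004

Answer: 2.5004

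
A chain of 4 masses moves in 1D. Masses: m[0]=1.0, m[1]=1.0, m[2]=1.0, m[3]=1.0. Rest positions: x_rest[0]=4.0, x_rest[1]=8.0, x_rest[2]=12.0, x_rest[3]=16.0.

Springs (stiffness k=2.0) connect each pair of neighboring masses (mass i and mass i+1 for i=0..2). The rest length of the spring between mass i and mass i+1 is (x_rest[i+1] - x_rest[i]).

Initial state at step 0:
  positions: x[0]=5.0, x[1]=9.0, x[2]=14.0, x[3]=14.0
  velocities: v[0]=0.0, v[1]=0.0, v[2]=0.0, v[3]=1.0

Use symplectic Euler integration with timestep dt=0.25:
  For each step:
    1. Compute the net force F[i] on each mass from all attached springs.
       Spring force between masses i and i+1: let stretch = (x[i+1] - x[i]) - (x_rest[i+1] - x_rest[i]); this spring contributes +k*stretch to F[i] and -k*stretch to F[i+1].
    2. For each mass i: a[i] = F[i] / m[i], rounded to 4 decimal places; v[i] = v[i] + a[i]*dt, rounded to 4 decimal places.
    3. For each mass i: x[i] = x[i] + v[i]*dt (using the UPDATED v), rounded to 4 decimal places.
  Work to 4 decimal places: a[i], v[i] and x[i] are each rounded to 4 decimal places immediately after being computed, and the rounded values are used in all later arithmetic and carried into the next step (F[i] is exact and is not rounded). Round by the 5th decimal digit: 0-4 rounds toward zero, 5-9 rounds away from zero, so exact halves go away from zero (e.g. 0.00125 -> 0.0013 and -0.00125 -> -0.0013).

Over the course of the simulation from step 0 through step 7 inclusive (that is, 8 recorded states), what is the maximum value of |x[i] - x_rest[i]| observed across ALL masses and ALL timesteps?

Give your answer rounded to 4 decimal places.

Step 0: x=[5.0000 9.0000 14.0000 14.0000] v=[0.0000 0.0000 0.0000 1.0000]
Step 1: x=[5.0000 9.1250 13.3750 14.7500] v=[0.0000 0.5000 -2.5000 3.0000]
Step 2: x=[5.0156 9.2656 12.3906 15.8281] v=[0.0625 0.5625 -3.9375 4.3125]
Step 3: x=[5.0625 9.2656 11.4453 16.9766] v=[0.1875 0.0000 -3.7813 4.5938]
Step 4: x=[5.1348 9.0127 10.9189 17.9337] v=[0.2891 -1.0117 -2.1055 3.8282]
Step 5: x=[5.1918 8.5133 11.0311 18.5139] v=[0.2281 -1.9976 0.4488 2.3208]
Step 6: x=[5.1640 7.9134 11.7639 18.6588] v=[-0.1112 -2.3995 2.9313 0.5794]
Step 7: x=[4.9799 7.4512 12.8773 18.4418] v=[-0.7365 -1.8490 4.4535 -0.8681]
Max displacement = 2.6588

Answer: 2.6588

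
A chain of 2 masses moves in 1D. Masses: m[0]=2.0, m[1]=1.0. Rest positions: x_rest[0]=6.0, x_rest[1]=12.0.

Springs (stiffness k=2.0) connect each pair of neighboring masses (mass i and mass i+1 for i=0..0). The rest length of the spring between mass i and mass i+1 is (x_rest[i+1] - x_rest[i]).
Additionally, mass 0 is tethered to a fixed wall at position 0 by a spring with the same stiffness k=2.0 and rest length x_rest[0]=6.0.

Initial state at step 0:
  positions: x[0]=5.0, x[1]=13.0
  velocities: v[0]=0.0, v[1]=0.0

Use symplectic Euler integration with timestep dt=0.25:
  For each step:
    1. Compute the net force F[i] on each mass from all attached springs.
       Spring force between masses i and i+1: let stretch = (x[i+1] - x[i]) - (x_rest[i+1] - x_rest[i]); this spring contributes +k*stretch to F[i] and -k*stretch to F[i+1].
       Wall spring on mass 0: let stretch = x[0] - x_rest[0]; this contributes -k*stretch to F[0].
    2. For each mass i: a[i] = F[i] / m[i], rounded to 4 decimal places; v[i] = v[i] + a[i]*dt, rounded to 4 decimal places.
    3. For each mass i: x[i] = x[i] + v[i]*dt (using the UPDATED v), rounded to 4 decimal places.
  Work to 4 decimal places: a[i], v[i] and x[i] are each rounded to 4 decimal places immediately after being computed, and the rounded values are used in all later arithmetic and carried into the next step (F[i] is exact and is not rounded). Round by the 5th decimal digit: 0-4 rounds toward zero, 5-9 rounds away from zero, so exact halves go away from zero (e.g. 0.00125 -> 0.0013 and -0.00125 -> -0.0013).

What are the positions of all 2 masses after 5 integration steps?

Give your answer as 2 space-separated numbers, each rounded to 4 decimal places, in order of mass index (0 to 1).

Step 0: x=[5.0000 13.0000] v=[0.0000 0.0000]
Step 1: x=[5.1875 12.7500] v=[0.7500 -1.0000]
Step 2: x=[5.5235 12.3047] v=[1.3438 -1.7813]
Step 3: x=[5.9381 11.7617] v=[1.6582 -2.1719]
Step 4: x=[6.3455 11.2408] v=[1.6296 -2.0837]
Step 5: x=[6.6623 10.8580] v=[1.2671 -1.5314]

Answer: 6.6623 10.8580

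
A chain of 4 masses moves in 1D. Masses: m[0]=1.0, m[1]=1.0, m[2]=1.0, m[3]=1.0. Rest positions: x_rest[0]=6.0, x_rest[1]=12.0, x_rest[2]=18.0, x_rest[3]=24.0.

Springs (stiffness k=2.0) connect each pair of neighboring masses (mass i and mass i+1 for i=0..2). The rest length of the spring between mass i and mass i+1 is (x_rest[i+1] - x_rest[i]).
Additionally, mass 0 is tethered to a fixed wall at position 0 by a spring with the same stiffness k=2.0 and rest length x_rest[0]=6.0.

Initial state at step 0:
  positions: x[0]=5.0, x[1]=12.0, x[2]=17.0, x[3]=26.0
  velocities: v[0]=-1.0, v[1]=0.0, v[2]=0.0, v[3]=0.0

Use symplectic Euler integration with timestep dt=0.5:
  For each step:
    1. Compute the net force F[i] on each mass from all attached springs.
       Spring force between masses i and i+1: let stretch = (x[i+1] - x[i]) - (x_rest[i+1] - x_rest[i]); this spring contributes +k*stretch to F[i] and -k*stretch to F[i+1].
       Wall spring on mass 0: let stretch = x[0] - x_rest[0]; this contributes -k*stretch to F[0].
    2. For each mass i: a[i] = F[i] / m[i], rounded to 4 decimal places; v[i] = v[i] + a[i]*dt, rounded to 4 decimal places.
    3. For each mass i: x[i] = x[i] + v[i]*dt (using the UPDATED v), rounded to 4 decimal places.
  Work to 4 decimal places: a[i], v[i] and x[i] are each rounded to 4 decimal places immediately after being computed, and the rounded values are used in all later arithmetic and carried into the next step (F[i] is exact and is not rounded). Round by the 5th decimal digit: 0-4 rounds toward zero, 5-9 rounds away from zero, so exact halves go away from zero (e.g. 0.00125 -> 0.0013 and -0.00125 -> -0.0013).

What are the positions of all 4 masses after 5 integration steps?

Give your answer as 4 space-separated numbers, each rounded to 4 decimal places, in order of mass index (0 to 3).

Answer: 7.5313 12.3750 17.2188 23.4063

Derivation:
Step 0: x=[5.0000 12.0000 17.0000 26.0000] v=[-1.0000 0.0000 0.0000 0.0000]
Step 1: x=[5.5000 11.0000 19.0000 24.5000] v=[1.0000 -2.0000 4.0000 -3.0000]
Step 2: x=[6.0000 11.2500 19.7500 23.2500] v=[1.0000 0.5000 1.5000 -2.5000]
Step 3: x=[6.1250 13.1250 18.0000 23.2500] v=[0.2500 3.7500 -3.5000 0.0000]
Step 4: x=[6.6875 13.9375 16.4375 23.6250] v=[1.1250 1.6250 -3.1250 0.7500]
Step 5: x=[7.5313 12.3750 17.2188 23.4063] v=[1.6875 -3.1250 1.5625 -0.4375]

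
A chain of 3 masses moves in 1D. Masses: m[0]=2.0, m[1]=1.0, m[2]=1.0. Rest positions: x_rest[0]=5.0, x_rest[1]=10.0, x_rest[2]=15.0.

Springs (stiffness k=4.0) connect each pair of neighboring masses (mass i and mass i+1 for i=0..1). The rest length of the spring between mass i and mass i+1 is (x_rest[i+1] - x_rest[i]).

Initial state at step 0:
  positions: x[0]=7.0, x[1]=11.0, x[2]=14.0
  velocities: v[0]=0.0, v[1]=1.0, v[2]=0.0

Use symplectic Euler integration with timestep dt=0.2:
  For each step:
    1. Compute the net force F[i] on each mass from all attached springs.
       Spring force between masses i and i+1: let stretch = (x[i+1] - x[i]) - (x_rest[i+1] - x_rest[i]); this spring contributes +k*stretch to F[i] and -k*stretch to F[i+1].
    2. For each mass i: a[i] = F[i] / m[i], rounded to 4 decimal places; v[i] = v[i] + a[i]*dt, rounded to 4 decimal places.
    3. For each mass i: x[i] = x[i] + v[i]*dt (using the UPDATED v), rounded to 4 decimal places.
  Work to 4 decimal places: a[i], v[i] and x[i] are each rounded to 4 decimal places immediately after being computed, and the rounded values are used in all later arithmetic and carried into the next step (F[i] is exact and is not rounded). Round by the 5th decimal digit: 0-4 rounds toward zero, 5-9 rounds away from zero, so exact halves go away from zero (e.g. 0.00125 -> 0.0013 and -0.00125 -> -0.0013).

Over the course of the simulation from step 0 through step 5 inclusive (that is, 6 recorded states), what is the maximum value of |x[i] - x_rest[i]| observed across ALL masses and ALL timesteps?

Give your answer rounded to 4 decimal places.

Step 0: x=[7.0000 11.0000 14.0000] v=[0.0000 1.0000 0.0000]
Step 1: x=[6.9200 11.0400 14.3200] v=[-0.4000 0.2000 1.6000]
Step 2: x=[6.7696 10.9456 14.9152] v=[-0.7520 -0.4720 2.9760]
Step 3: x=[6.5533 10.8182 15.6753] v=[-1.0816 -0.6371 3.8003]
Step 4: x=[6.2782 10.7855 16.4582] v=[-1.3756 -0.1633 3.9146]
Step 5: x=[5.9637 10.9393 17.1335] v=[-1.5727 0.7690 3.3764]
Max displacement = 2.1335

Answer: 2.1335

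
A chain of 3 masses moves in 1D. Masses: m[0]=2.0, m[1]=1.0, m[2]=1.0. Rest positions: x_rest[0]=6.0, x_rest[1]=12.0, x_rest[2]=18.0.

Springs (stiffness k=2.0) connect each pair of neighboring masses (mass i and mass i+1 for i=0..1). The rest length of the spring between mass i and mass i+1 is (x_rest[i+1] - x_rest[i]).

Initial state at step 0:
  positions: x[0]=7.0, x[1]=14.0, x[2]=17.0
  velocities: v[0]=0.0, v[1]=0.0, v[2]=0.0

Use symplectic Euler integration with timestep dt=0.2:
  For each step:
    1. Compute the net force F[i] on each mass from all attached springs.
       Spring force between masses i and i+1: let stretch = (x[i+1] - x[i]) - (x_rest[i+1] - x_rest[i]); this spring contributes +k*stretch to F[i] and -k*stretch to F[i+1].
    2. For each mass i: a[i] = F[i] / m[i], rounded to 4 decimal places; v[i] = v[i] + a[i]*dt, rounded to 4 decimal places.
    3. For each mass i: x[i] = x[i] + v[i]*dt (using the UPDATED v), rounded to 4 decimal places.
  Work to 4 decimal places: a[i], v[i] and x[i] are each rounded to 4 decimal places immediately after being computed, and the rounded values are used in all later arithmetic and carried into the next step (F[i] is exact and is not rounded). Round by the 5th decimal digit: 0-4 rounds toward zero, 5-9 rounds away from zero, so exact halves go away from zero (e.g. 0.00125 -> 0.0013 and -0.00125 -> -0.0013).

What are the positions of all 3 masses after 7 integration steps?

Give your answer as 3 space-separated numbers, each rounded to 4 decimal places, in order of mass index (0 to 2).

Answer: 6.9239 11.4017 19.7505

Derivation:
Step 0: x=[7.0000 14.0000 17.0000] v=[0.0000 0.0000 0.0000]
Step 1: x=[7.0400 13.6800 17.2400] v=[0.2000 -1.6000 1.2000]
Step 2: x=[7.1056 13.1136 17.6752] v=[0.3280 -2.8320 2.1760]
Step 3: x=[7.1715 12.4315 18.2255] v=[0.3296 -3.4106 2.7514]
Step 4: x=[7.2078 11.7921 18.7923] v=[0.1816 -3.1970 2.8338]
Step 5: x=[7.1875 11.3460 19.2790] v=[-0.1015 -2.2306 2.4337]
Step 6: x=[7.0935 11.2018 19.6111] v=[-0.4698 -0.7208 1.6605]
Step 7: x=[6.9239 11.4017 19.7505] v=[-0.8481 0.9996 0.6968]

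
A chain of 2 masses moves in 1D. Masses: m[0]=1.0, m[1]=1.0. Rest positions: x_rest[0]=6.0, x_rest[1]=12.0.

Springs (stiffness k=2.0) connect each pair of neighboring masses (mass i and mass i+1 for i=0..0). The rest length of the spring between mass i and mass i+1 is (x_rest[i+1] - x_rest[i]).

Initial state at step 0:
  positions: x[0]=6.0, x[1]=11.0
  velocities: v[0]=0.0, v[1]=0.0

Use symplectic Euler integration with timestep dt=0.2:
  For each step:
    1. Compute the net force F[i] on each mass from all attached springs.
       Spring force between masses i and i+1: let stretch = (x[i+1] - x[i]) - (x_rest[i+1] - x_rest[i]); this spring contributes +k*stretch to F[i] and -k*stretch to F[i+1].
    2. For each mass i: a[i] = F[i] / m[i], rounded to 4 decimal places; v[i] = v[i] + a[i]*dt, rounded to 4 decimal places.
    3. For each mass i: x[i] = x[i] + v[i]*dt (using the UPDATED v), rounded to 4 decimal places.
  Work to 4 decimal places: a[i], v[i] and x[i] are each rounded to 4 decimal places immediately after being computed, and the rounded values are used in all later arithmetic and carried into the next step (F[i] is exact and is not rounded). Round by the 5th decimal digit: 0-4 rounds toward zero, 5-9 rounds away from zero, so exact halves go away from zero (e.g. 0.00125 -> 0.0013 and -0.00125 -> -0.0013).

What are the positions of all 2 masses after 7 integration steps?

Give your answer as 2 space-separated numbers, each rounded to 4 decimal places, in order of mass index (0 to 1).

Step 0: x=[6.0000 11.0000] v=[0.0000 0.0000]
Step 1: x=[5.9200 11.0800] v=[-0.4000 0.4000]
Step 2: x=[5.7728 11.2272] v=[-0.7360 0.7360]
Step 3: x=[5.5820 11.4180] v=[-0.9542 0.9542]
Step 4: x=[5.3780 11.6220] v=[-1.0198 1.0198]
Step 5: x=[5.1936 11.8064] v=[-0.9222 0.9222]
Step 6: x=[5.0582 11.9418] v=[-0.6771 0.6771]
Step 7: x=[4.9935 12.0065] v=[-0.3237 0.3237]

Answer: 4.9935 12.0065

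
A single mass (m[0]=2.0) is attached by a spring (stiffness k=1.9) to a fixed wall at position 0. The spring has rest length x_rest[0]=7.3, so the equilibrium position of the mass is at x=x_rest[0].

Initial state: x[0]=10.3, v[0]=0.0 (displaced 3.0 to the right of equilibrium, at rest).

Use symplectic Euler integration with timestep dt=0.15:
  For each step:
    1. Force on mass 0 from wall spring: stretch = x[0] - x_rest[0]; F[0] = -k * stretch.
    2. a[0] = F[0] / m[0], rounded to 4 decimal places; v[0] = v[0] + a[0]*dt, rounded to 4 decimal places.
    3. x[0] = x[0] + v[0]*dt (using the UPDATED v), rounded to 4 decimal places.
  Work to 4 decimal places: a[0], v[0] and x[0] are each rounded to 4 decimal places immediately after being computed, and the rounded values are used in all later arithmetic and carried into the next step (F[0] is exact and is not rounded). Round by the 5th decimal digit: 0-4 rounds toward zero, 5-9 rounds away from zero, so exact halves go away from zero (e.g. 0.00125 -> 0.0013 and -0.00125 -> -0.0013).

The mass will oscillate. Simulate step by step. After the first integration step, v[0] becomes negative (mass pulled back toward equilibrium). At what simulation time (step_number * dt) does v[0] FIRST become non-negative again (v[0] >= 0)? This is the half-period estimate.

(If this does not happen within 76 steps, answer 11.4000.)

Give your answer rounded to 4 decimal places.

Answer: 3.3000

Derivation:
Step 0: x=[10.3000] v=[0.0000]
Step 1: x=[10.2359] v=[-0.4275]
Step 2: x=[10.1090] v=[-0.8459]
Step 3: x=[9.9221] v=[-1.2462]
Step 4: x=[9.6791] v=[-1.6199]
Step 5: x=[9.3853] v=[-1.9589]
Step 6: x=[9.0469] v=[-2.2561]
Step 7: x=[8.6712] v=[-2.5050]
Step 8: x=[8.2661] v=[-2.7004]
Step 9: x=[7.8404] v=[-2.8381]
Step 10: x=[7.4031] v=[-2.9151]
Step 11: x=[6.9636] v=[-2.9298]
Step 12: x=[6.5313] v=[-2.8819]
Step 13: x=[6.1154] v=[-2.7724]
Step 14: x=[5.7249] v=[-2.6036]
Step 15: x=[5.3680] v=[-2.3792]
Step 16: x=[5.0524] v=[-2.1039]
Step 17: x=[4.7849] v=[-1.7836]
Step 18: x=[4.5711] v=[-1.4252]
Step 19: x=[4.4157] v=[-1.0363]
Step 20: x=[4.3219] v=[-0.6253]
Step 21: x=[4.2918] v=[-0.2009]
Step 22: x=[4.3260] v=[0.2278]
First v>=0 after going negative at step 22, time=3.3000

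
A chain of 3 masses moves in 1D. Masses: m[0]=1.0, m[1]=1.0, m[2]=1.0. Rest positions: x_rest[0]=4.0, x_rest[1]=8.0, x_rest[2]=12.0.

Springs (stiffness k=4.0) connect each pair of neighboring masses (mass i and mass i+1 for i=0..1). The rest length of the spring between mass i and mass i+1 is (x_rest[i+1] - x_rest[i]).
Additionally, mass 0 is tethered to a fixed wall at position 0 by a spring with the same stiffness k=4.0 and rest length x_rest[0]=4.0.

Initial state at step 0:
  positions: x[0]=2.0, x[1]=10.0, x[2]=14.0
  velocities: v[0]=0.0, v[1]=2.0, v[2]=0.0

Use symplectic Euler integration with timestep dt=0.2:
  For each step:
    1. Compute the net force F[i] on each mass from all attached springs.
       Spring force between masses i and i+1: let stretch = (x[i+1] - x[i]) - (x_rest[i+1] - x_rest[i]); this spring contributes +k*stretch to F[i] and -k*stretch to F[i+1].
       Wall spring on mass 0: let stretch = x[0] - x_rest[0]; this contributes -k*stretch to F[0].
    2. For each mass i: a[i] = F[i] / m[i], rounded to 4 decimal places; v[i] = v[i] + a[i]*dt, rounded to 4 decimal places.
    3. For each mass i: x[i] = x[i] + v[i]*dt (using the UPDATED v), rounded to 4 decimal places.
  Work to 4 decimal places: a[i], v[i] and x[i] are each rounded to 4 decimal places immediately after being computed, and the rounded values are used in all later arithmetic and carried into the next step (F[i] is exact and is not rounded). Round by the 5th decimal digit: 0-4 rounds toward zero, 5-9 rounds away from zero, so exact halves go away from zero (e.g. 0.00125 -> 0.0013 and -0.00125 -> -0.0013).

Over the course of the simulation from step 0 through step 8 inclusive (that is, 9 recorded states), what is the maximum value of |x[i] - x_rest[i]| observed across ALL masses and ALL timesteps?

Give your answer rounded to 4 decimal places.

Answer: 3.1511

Derivation:
Step 0: x=[2.0000 10.0000 14.0000] v=[0.0000 2.0000 0.0000]
Step 1: x=[2.9600 9.7600 14.0000] v=[4.8000 -1.2000 0.0000]
Step 2: x=[4.5344 9.1104 13.9616] v=[7.8720 -3.2480 -0.1920]
Step 3: x=[6.1155 8.5048 13.7870] v=[7.9053 -3.0278 -0.8730]
Step 4: x=[7.1004 8.3621 13.4072] v=[4.9243 -0.7135 -1.8988]
Step 5: x=[7.1511 8.8247 12.8602] v=[0.2533 2.3132 -2.7349]
Step 6: x=[6.3254 9.6652 12.3075] v=[-4.1287 4.2027 -2.7633]
Step 7: x=[5.0220 10.3941 11.9721] v=[-6.5172 3.6447 -1.6771]
Step 8: x=[3.7746 10.5160 12.0242] v=[-6.2371 0.6094 0.2605]
Max displacement = 3.1511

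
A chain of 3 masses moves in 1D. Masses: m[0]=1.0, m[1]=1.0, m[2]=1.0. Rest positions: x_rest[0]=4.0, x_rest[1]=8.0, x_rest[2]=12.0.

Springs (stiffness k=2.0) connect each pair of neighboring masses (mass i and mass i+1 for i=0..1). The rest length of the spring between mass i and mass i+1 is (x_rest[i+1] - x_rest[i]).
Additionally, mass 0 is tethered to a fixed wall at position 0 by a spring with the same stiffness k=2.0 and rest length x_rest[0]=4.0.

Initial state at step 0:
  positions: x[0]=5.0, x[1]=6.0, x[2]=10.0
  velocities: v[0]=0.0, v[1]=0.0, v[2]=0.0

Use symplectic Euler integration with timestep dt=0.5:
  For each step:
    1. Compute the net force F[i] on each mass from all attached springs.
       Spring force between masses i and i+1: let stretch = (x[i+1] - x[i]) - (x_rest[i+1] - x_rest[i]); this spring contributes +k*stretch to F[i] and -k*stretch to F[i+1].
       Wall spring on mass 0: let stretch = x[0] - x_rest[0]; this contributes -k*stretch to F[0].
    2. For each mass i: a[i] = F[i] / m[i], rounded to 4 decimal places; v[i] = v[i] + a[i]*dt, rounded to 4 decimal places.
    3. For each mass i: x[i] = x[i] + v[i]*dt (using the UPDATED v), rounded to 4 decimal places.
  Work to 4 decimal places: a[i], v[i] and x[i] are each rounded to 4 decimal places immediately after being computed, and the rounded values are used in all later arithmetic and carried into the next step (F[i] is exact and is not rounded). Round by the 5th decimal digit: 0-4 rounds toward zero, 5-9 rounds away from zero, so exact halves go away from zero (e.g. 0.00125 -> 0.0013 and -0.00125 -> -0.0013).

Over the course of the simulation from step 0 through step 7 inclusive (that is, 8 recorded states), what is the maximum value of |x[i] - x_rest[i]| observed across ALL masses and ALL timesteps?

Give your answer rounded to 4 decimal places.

Answer: 2.2969

Derivation:
Step 0: x=[5.0000 6.0000 10.0000] v=[0.0000 0.0000 0.0000]
Step 1: x=[3.0000 7.5000 10.0000] v=[-4.0000 3.0000 0.0000]
Step 2: x=[1.7500 8.0000 10.7500] v=[-2.5000 1.0000 1.5000]
Step 3: x=[2.7500 6.7500 12.1250] v=[2.0000 -2.5000 2.7500]
Step 4: x=[4.3750 6.1875 12.8125] v=[3.2500 -1.1250 1.3750]
Step 5: x=[4.7188 8.0313 12.1875] v=[0.6875 3.6875 -1.2500]
Step 6: x=[4.3594 10.2969 11.4844] v=[-0.7188 4.5312 -1.4062]
Step 7: x=[4.7891 10.1875 12.1876] v=[0.8593 -0.2188 1.4063]
Max displacement = 2.2969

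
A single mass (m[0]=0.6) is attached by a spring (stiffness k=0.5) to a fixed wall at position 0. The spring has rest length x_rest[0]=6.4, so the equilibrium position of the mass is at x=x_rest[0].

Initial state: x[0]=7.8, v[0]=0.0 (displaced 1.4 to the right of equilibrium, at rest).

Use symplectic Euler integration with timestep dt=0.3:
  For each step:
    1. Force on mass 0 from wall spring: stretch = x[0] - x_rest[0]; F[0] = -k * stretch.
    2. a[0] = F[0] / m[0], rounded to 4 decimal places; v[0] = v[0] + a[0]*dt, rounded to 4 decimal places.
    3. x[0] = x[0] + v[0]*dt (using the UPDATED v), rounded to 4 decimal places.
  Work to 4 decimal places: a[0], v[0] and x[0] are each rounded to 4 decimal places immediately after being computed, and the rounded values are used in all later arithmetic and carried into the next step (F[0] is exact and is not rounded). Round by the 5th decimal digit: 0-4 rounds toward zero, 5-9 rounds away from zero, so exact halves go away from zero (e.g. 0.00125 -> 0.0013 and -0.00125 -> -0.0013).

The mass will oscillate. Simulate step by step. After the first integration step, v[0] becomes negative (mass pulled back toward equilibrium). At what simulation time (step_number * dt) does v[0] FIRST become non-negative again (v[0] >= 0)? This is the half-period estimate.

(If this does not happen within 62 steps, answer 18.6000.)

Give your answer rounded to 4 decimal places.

Answer: 3.6000

Derivation:
Step 0: x=[7.8000] v=[0.0000]
Step 1: x=[7.6950] v=[-0.3500]
Step 2: x=[7.4929] v=[-0.6738]
Step 3: x=[7.2088] v=[-0.9470]
Step 4: x=[6.8640] v=[-1.1492]
Step 5: x=[6.4844] v=[-1.2652]
Step 6: x=[6.0985] v=[-1.2863]
Step 7: x=[5.7352] v=[-1.2109]
Step 8: x=[5.4218] v=[-1.0447]
Step 9: x=[5.1818] v=[-0.8001]
Step 10: x=[5.0332] v=[-0.4955]
Step 11: x=[4.9871] v=[-0.1538]
Step 12: x=[5.0469] v=[0.1994]
First v>=0 after going negative at step 12, time=3.6000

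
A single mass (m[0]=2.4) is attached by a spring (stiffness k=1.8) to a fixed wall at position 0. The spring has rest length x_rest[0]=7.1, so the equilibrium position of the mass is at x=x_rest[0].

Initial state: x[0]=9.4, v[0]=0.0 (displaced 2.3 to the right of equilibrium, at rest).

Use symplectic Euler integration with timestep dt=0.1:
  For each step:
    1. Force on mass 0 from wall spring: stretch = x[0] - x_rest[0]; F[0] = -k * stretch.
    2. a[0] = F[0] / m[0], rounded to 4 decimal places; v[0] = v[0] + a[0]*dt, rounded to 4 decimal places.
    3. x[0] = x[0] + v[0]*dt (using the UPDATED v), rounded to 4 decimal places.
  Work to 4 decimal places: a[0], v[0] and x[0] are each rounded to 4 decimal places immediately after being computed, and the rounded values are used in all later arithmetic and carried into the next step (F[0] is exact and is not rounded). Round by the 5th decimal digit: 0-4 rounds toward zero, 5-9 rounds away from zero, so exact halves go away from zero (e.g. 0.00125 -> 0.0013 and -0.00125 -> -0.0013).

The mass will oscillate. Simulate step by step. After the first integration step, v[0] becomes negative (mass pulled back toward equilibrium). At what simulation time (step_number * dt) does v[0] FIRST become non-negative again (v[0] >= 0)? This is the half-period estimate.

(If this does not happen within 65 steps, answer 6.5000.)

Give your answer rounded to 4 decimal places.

Answer: 3.7000

Derivation:
Step 0: x=[9.4000] v=[0.0000]
Step 1: x=[9.3828] v=[-0.1725]
Step 2: x=[9.3484] v=[-0.3437]
Step 3: x=[9.2972] v=[-0.5123]
Step 4: x=[9.2295] v=[-0.6771]
Step 5: x=[9.1458] v=[-0.8368]
Step 6: x=[9.0468] v=[-0.9902]
Step 7: x=[8.9332] v=[-1.1362]
Step 8: x=[8.8058] v=[-1.2737]
Step 9: x=[8.6656] v=[-1.4016]
Step 10: x=[8.5137] v=[-1.5190]
Step 11: x=[8.3512] v=[-1.6250]
Step 12: x=[8.1793] v=[-1.7188]
Step 13: x=[7.9993] v=[-1.7998]
Step 14: x=[7.8126] v=[-1.8673]
Step 15: x=[7.6205] v=[-1.9208]
Step 16: x=[7.4245] v=[-1.9598]
Step 17: x=[7.2261] v=[-1.9841]
Step 18: x=[7.0267] v=[-1.9936]
Step 19: x=[6.8279] v=[-1.9881]
Step 20: x=[6.6311] v=[-1.9677]
Step 21: x=[6.4379] v=[-1.9325]
Step 22: x=[6.2496] v=[-1.8828]
Step 23: x=[6.0677] v=[-1.8190]
Step 24: x=[5.8935] v=[-1.7416]
Step 25: x=[5.7284] v=[-1.6511]
Step 26: x=[5.5736] v=[-1.5482]
Step 27: x=[5.4302] v=[-1.4337]
Step 28: x=[5.2994] v=[-1.3085]
Step 29: x=[5.1821] v=[-1.1735]
Step 30: x=[5.0791] v=[-1.0297]
Step 31: x=[4.9913] v=[-0.8781]
Step 32: x=[4.9193] v=[-0.7200]
Step 33: x=[4.8637] v=[-0.5565]
Step 34: x=[4.8248] v=[-0.3888]
Step 35: x=[4.8030] v=[-0.2182]
Step 36: x=[4.7984] v=[-0.0459]
Step 37: x=[4.8111] v=[0.1267]
First v>=0 after going negative at step 37, time=3.7000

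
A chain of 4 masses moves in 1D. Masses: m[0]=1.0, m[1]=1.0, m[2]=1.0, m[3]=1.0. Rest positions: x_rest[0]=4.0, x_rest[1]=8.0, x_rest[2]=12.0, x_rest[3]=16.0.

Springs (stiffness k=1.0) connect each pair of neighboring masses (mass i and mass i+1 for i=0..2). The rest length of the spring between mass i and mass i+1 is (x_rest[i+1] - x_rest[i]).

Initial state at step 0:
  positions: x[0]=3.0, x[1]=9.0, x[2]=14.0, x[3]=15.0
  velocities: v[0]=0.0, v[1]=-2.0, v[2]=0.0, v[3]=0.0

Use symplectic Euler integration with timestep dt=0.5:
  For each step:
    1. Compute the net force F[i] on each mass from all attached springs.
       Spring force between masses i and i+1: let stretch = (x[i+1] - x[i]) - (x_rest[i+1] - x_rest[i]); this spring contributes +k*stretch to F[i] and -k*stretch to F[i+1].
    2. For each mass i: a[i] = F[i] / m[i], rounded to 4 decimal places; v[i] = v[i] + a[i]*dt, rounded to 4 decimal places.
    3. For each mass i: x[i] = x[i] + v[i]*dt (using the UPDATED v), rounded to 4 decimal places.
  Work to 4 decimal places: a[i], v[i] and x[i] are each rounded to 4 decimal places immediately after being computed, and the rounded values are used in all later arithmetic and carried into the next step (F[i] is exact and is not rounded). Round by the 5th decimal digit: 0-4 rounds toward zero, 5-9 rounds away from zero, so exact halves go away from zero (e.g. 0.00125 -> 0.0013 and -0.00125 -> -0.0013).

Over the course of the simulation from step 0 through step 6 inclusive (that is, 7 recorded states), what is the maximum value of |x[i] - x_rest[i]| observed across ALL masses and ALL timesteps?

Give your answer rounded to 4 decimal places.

Step 0: x=[3.0000 9.0000 14.0000 15.0000] v=[0.0000 -2.0000 0.0000 0.0000]
Step 1: x=[3.5000 7.7500 13.0000 15.7500] v=[1.0000 -2.5000 -2.0000 1.5000]
Step 2: x=[4.0625 6.7500 11.3750 16.8125] v=[1.1250 -2.0000 -3.2500 2.1250]
Step 3: x=[4.2969 6.2344 9.9531 17.5157] v=[0.4688 -1.0313 -2.8438 1.4063]
Step 4: x=[4.0157 6.1641 9.4922 17.3282] v=[-0.5625 -0.1407 -0.9219 -0.3750]
Step 5: x=[3.2716 6.3887 10.1583 16.1817] v=[-1.4883 0.4492 1.3321 -2.2930]
Step 6: x=[2.3067 6.7765 11.3878 14.5294] v=[-1.9298 0.7755 2.4590 -3.3047]
Max displacement = 2.5078

Answer: 2.5078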